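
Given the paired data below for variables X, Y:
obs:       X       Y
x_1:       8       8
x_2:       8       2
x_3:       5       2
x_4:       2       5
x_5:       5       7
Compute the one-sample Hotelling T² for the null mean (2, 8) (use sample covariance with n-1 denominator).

Step 1 — sample mean vector:
  mean(X) = (8 + 8 + 5 + 2 + 5) / 5 = 28/5 = 5.6
  mean(Y) = (8 + 2 + 2 + 5 + 7) / 5 = 24/5 = 4.8
  x̄ = (5.6, 4.8),  deviation x̄ - mu_0 = (5.6, 4.8) - (2, 8) = (3.6, -3.2).

Step 2 — sample covariance matrix, S[i,j] = (1/(n-1)) · Σ_k (x_{k,i} - mean_i) · (x_{k,j} - mean_j), divisor n-1 = 4:
  S[X,X] = ((2.4)·(2.4) + (2.4)·(2.4) + (-0.6)·(-0.6) + (-3.6)·(-3.6) + (-0.6)·(-0.6)) / 4 = 25.2/4 = 6.3
  S[X,Y] = ((2.4)·(3.2) + (2.4)·(-2.8) + (-0.6)·(-2.8) + (-3.6)·(0.2) + (-0.6)·(2.2)) / 4 = 0.6/4 = 0.15
  S[Y,Y] = ((3.2)·(3.2) + (-2.8)·(-2.8) + (-2.8)·(-2.8) + (0.2)·(0.2) + (2.2)·(2.2)) / 4 = 30.8/4 = 7.7
  S = [[6.3, 0.15],
 [0.15, 7.7]].

Step 3 — invert S. det(S) = 6.3·7.7 - (0.15)² = 48.4875.
  S^{-1} = (1/det) · [[d, -b], [-b, a]] = [[0.1588, -0.0031],
 [-0.0031, 0.1299]].

Step 4 — quadratic form (x̄ - mu_0)^T · S^{-1} · (x̄ - mu_0):
  S^{-1} · (x̄ - mu_0) = (0.5816, -0.4269),
  (x̄ - mu_0)^T · [...] = (3.6)·(0.5816) + (-3.2)·(-0.4269) = 3.4599.

Step 5 — scale by n: T² = 5 · 3.4599 = 17.2993.

T² ≈ 17.2993


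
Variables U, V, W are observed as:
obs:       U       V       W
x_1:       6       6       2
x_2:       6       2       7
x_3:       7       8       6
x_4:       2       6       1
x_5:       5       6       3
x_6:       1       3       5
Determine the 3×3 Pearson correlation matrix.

Step 1 — column means:
  mean(U) = (6 + 6 + 7 + 2 + 5 + 1) / 6 = 27/6 = 4.5
  mean(V) = (6 + 2 + 8 + 6 + 6 + 3) / 6 = 31/6 = 5.1667
  mean(W) = (2 + 7 + 6 + 1 + 3 + 5) / 6 = 24/6 = 4

Step 2 — sample variances and covariances s[i,j] = (1/(n-1)) · Σ_k (x_{k,i} - mean_i) · (x_{k,j} - mean_j), with n-1 = 5:
  s[U,U] = ((1.5)·(1.5) + (1.5)·(1.5) + (2.5)·(2.5) + (-2.5)·(-2.5) + (0.5)·(0.5) + (-3.5)·(-3.5)) / 5 = 29.5/5 = 5.9
  s[U,V] = ((1.5)·(0.8333) + (1.5)·(-3.1667) + (2.5)·(2.8333) + (-2.5)·(0.8333) + (0.5)·(0.8333) + (-3.5)·(-2.1667)) / 5 = 9.5/5 = 1.9
  s[U,W] = ((1.5)·(-2) + (1.5)·(3) + (2.5)·(2) + (-2.5)·(-3) + (0.5)·(-1) + (-3.5)·(1)) / 5 = 10/5 = 2
  s[V,V] = ((0.8333)·(0.8333) + (-3.1667)·(-3.1667) + (2.8333)·(2.8333) + (0.8333)·(0.8333) + (0.8333)·(0.8333) + (-2.1667)·(-2.1667)) / 5 = 24.8333/5 = 4.9667
  s[V,W] = ((0.8333)·(-2) + (-3.1667)·(3) + (2.8333)·(2) + (0.8333)·(-3) + (0.8333)·(-1) + (-2.1667)·(1)) / 5 = -11/5 = -2.2
  s[W,W] = ((-2)·(-2) + (3)·(3) + (2)·(2) + (-3)·(-3) + (-1)·(-1) + (1)·(1)) / 5 = 28/5 = 5.6
  Sample standard deviations s_i = √(s[i,i]):
  s(U) = √(5.9) = 2.429
  s(V) = √(4.9667) = 2.2286
  s(W) = √(5.6) = 2.3664

Step 3 — r_{ij} = s_{ij} / (s_i · s_j):
  r[U,U] = 1 (diagonal).
  r[U,V] = 1.9 / (2.429 · 2.2286) = 1.9 / 5.4133 = 0.351
  r[U,W] = 2 / (2.429 · 2.3664) = 2 / 5.748 = 0.3479
  r[V,V] = 1 (diagonal).
  r[V,W] = -2.2 / (2.2286 · 2.3664) = -2.2 / 5.2738 = -0.4172
  r[W,W] = 1 (diagonal).

R is symmetric with unit diagonal. Assembling:

R = [[1, 0.351, 0.3479],
 [0.351, 1, -0.4172],
 [0.3479, -0.4172, 1]]


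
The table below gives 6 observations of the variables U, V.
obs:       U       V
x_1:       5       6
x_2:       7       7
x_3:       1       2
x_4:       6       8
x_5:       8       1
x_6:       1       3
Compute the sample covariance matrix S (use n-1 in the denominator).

Step 1 — column means:
  mean(U) = (5 + 7 + 1 + 6 + 8 + 1) / 6 = 28/6 = 4.6667
  mean(V) = (6 + 7 + 2 + 8 + 1 + 3) / 6 = 27/6 = 4.5

Step 2 — sample covariance S[i,j] = (1/(n-1)) · Σ_k (x_{k,i} - mean_i) · (x_{k,j} - mean_j), with n-1 = 5.
  S[U,U] = ((0.3333)·(0.3333) + (2.3333)·(2.3333) + (-3.6667)·(-3.6667) + (1.3333)·(1.3333) + (3.3333)·(3.3333) + (-3.6667)·(-3.6667)) / 5 = 45.3333/5 = 9.0667
  S[U,V] = ((0.3333)·(1.5) + (2.3333)·(2.5) + (-3.6667)·(-2.5) + (1.3333)·(3.5) + (3.3333)·(-3.5) + (-3.6667)·(-1.5)) / 5 = 14/5 = 2.8
  S[V,V] = ((1.5)·(1.5) + (2.5)·(2.5) + (-2.5)·(-2.5) + (3.5)·(3.5) + (-3.5)·(-3.5) + (-1.5)·(-1.5)) / 5 = 41.5/5 = 8.3

S is symmetric (S[j,i] = S[i,j]). Assembling:

S = [[9.0667, 2.8],
 [2.8, 8.3]]


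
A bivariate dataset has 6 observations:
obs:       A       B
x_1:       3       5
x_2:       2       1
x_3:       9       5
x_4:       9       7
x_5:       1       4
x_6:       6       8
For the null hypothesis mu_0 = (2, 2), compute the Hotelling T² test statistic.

Step 1 — sample mean vector:
  mean(A) = (3 + 2 + 9 + 9 + 1 + 6) / 6 = 30/6 = 5
  mean(B) = (5 + 1 + 5 + 7 + 4 + 8) / 6 = 30/6 = 5
  x̄ = (5, 5),  deviation x̄ - mu_0 = (5, 5) - (2, 2) = (3, 3).

Step 2 — sample covariance matrix, S[i,j] = (1/(n-1)) · Σ_k (x_{k,i} - mean_i) · (x_{k,j} - mean_j), divisor n-1 = 5:
  S[A,A] = ((-2)·(-2) + (-3)·(-3) + (4)·(4) + (4)·(4) + (-4)·(-4) + (1)·(1)) / 5 = 62/5 = 12.4
  S[A,B] = ((-2)·(0) + (-3)·(-4) + (4)·(0) + (4)·(2) + (-4)·(-1) + (1)·(3)) / 5 = 27/5 = 5.4
  S[B,B] = ((0)·(0) + (-4)·(-4) + (0)·(0) + (2)·(2) + (-1)·(-1) + (3)·(3)) / 5 = 30/5 = 6
  S = [[12.4, 5.4],
 [5.4, 6]].

Step 3 — invert S. det(S) = 12.4·6 - (5.4)² = 45.24.
  S^{-1} = (1/det) · [[d, -b], [-b, a]] = [[0.1326, -0.1194],
 [-0.1194, 0.2741]].

Step 4 — quadratic form (x̄ - mu_0)^T · S^{-1} · (x̄ - mu_0):
  S^{-1} · (x̄ - mu_0) = (0.0398, 0.4642),
  (x̄ - mu_0)^T · [...] = (3)·(0.0398) + (3)·(0.4642) = 1.5119.

Step 5 — scale by n: T² = 6 · 1.5119 = 9.0716.

T² ≈ 9.0716


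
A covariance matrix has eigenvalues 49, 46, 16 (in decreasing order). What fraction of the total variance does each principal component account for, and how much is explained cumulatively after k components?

Step 1 — total variance = trace(Sigma) = Σ λ_i = 49 + 46 + 16 = 111.

Step 2 — fraction explained by component i = λ_i / Σ λ:
  PC1: 49/111 = 0.4414
  PC2: 46/111 = 0.4144
  PC3: 16/111 = 0.1441

Step 3 — cumulative fraction after k components = (λ_1 + ... + λ_k) / Σ λ:
  k = 1: 49/111 = 0.4414
  k = 2: (49 + 46)/111 = 95/111 = 0.8559
  k = 3: (49 + 46 + 16)/111 = 111/111 = 1

Summary (fraction, with percent):

explained: PC1 0.4414 (44.14%), PC2 0.4144 (41.44%), PC3 0.1441 (14.41%);  cumulative: 0.4414, 0.8559, 1


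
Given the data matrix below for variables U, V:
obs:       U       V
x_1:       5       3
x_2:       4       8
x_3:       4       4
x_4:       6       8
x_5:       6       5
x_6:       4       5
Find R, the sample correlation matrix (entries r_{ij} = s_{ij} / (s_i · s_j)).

Step 1 — column means:
  mean(U) = (5 + 4 + 4 + 6 + 6 + 4) / 6 = 29/6 = 4.8333
  mean(V) = (3 + 8 + 4 + 8 + 5 + 5) / 6 = 33/6 = 5.5

Step 2 — sample variances and covariances s[i,j] = (1/(n-1)) · Σ_k (x_{k,i} - mean_i) · (x_{k,j} - mean_j), with n-1 = 5:
  s[U,U] = ((0.1667)·(0.1667) + (-0.8333)·(-0.8333) + (-0.8333)·(-0.8333) + (1.1667)·(1.1667) + (1.1667)·(1.1667) + (-0.8333)·(-0.8333)) / 5 = 4.8333/5 = 0.9667
  s[U,V] = ((0.1667)·(-2.5) + (-0.8333)·(2.5) + (-0.8333)·(-1.5) + (1.1667)·(2.5) + (1.1667)·(-0.5) + (-0.8333)·(-0.5)) / 5 = 1.5/5 = 0.3
  s[V,V] = ((-2.5)·(-2.5) + (2.5)·(2.5) + (-1.5)·(-1.5) + (2.5)·(2.5) + (-0.5)·(-0.5) + (-0.5)·(-0.5)) / 5 = 21.5/5 = 4.3
  Sample standard deviations s_i = √(s[i,i]):
  s(U) = √(0.9667) = 0.9832
  s(V) = √(4.3) = 2.0736

Step 3 — r_{ij} = s_{ij} / (s_i · s_j):
  r[U,U] = 1 (diagonal).
  r[U,V] = 0.3 / (0.9832 · 2.0736) = 0.3 / 2.0388 = 0.1471
  r[V,V] = 1 (diagonal).

R is symmetric with unit diagonal. Assembling:

R = [[1, 0.1471],
 [0.1471, 1]]


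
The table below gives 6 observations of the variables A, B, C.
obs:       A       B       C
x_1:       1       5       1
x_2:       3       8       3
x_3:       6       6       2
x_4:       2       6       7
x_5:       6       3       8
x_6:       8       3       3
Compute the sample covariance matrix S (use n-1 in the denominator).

Step 1 — column means:
  mean(A) = (1 + 3 + 6 + 2 + 6 + 8) / 6 = 26/6 = 4.3333
  mean(B) = (5 + 8 + 6 + 6 + 3 + 3) / 6 = 31/6 = 5.1667
  mean(C) = (1 + 3 + 2 + 7 + 8 + 3) / 6 = 24/6 = 4

Step 2 — sample covariance S[i,j] = (1/(n-1)) · Σ_k (x_{k,i} - mean_i) · (x_{k,j} - mean_j), with n-1 = 5.
  S[A,A] = ((-3.3333)·(-3.3333) + (-1.3333)·(-1.3333) + (1.6667)·(1.6667) + (-2.3333)·(-2.3333) + (1.6667)·(1.6667) + (3.6667)·(3.6667)) / 5 = 37.3333/5 = 7.4667
  S[A,B] = ((-3.3333)·(-0.1667) + (-1.3333)·(2.8333) + (1.6667)·(0.8333) + (-2.3333)·(0.8333) + (1.6667)·(-2.1667) + (3.6667)·(-2.1667)) / 5 = -15.3333/5 = -3.0667
  S[A,C] = ((-3.3333)·(-3) + (-1.3333)·(-1) + (1.6667)·(-2) + (-2.3333)·(3) + (1.6667)·(4) + (3.6667)·(-1)) / 5 = 4/5 = 0.8
  S[B,B] = ((-0.1667)·(-0.1667) + (2.8333)·(2.8333) + (0.8333)·(0.8333) + (0.8333)·(0.8333) + (-2.1667)·(-2.1667) + (-2.1667)·(-2.1667)) / 5 = 18.8333/5 = 3.7667
  S[B,C] = ((-0.1667)·(-3) + (2.8333)·(-1) + (0.8333)·(-2) + (0.8333)·(3) + (-2.1667)·(4) + (-2.1667)·(-1)) / 5 = -8/5 = -1.6
  S[C,C] = ((-3)·(-3) + (-1)·(-1) + (-2)·(-2) + (3)·(3) + (4)·(4) + (-1)·(-1)) / 5 = 40/5 = 8

S is symmetric (S[j,i] = S[i,j]). Assembling:

S = [[7.4667, -3.0667, 0.8],
 [-3.0667, 3.7667, -1.6],
 [0.8, -1.6, 8]]


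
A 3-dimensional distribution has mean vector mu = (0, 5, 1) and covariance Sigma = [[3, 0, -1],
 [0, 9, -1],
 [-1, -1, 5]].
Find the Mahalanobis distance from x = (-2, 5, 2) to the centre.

Step 1 — centre the observation: (x - mu) = (-2, 0, 1).

Step 2 — invert Sigma (cofactor / det for 3×3, or solve directly):
  Sigma^{-1} = [[0.3577, 0.0081, 0.0732],
 [0.0081, 0.1138, 0.0244],
 [0.0732, 0.0244, 0.2195]].

Step 3 — form the quadratic (x - mu)^T · Sigma^{-1} · (x - mu):
  Sigma^{-1} · (x - mu) = (-0.6423, 0.0081, 0.0732).
  (x - mu)^T · [Sigma^{-1} · (x - mu)] = (-2)·(-0.6423) + (0)·(0.0081) + (1)·(0.0732) = 1.3577.

Step 4 — take square root: d = √(1.3577) ≈ 1.1652.

d(x, mu) = √(1.3577) ≈ 1.1652


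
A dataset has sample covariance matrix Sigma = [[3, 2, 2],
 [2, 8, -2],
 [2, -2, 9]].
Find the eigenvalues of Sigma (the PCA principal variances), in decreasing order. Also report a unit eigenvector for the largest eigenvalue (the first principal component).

Step 1 — characteristic polynomial p(λ) = det(λI - Sigma) = λ³ - tr·λ² + c_1·λ - det, where tr = trace, c_1 = sum of the principal 2×2 minors, det = det(Sigma):
  tr = 3 + 8 + 9 = 20,
  c_1 = (3·8 - (2)²) + (3·9 - (2)²) + (8·9 - (-2)²) = 20 + 23 + 68 = 111,
  det = 3·(8·9 - (-2)²) - (2)·((2)·9 - (-2)·(2)) + (2)·((2)·(-2) - 8·(2)) = 3·(68) - (2)·(22) + (2)·(-20) = 120.
  So p(λ) = λ³ - 20λ² + 111λ - 120.
Step 2 — look for an integer root (rational root theorem: any rational root is an integer divisor of 120). Testing λ = 8:
  p(8) = 512 - 1280 + 888 - 120 = 0  ✓
  Dividing out (λ - 8): p(λ) = (λ - 8)(λ² - 12λ + 15).
Step 3 — remaining eigenvalues from the quadratic λ² - 12λ + 15 = 0:
  Δ = 12² - 4·15 = 144 - 60 = 84,  λ = (12 ± √84)/2 = (12 ± 9.1652)/2 ≈ 10.5826 or 1.4174.
  Sorted: λ_1 = 10.5826,  λ_2 = 8,  λ_3 = 1.4174  (check: sum = 20 = tr ✓).

Step 4 — unit eigenvector for λ_1 ≈ 10.5826: v spans the null space of (Sigma - λ_1 I), whose rows are
  r_1 = (-7.5826, 2, 2),  r_2 = (2, -2.5826, -2),  r_3 = (2, -2, -1.5826).
  v is orthogonal to every row, so take v ∝ r_1 × r_2 = ((2)·(-2) - (2)·(-2.5826), (2)·(2) - (-7.5826)·(-2), (-7.5826)·(-2.5826) - (2)·(2)) ≈ (1.1652, -11.1652, 15.5826).
  Let u = (1.1652, -11.1652, 15.5826).
  ||u|| = √((1.1652)² + (-11.1652)² + (15.5826)²) = √(368.8348) ≈ 19.2051,  v_1 = u/||u|| ≈ (0.0607, -0.5814, 0.8114) (||v_1|| = 1).

λ_1 = 10.5826,  λ_2 = 8,  λ_3 = 1.4174;  v_1 ≈ (0.0607, -0.5814, 0.8114)


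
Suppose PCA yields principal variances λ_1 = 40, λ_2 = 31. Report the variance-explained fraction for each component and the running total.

Step 1 — total variance = trace(Sigma) = Σ λ_i = 40 + 31 = 71.

Step 2 — fraction explained by component i = λ_i / Σ λ:
  PC1: 40/71 = 0.5634
  PC2: 31/71 = 0.4366

Step 3 — cumulative fraction after k components = (λ_1 + ... + λ_k) / Σ λ:
  k = 1: 40/71 = 0.5634
  k = 2: (40 + 31)/71 = 71/71 = 1

Summary (fraction, with percent):

explained: PC1 0.5634 (56.34%), PC2 0.4366 (43.66%);  cumulative: 0.5634, 1


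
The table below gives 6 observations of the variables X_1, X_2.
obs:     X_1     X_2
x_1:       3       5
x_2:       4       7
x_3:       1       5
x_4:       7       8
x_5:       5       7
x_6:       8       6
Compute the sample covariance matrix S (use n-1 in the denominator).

Step 1 — column means:
  mean(X_1) = (3 + 4 + 1 + 7 + 5 + 8) / 6 = 28/6 = 4.6667
  mean(X_2) = (5 + 7 + 5 + 8 + 7 + 6) / 6 = 38/6 = 6.3333

Step 2 — sample covariance S[i,j] = (1/(n-1)) · Σ_k (x_{k,i} - mean_i) · (x_{k,j} - mean_j), with n-1 = 5.
  S[X_1,X_1] = ((-1.6667)·(-1.6667) + (-0.6667)·(-0.6667) + (-3.6667)·(-3.6667) + (2.3333)·(2.3333) + (0.3333)·(0.3333) + (3.3333)·(3.3333)) / 5 = 33.3333/5 = 6.6667
  S[X_1,X_2] = ((-1.6667)·(-1.3333) + (-0.6667)·(0.6667) + (-3.6667)·(-1.3333) + (2.3333)·(1.6667) + (0.3333)·(0.6667) + (3.3333)·(-0.3333)) / 5 = 9.6667/5 = 1.9333
  S[X_2,X_2] = ((-1.3333)·(-1.3333) + (0.6667)·(0.6667) + (-1.3333)·(-1.3333) + (1.6667)·(1.6667) + (0.6667)·(0.6667) + (-0.3333)·(-0.3333)) / 5 = 7.3333/5 = 1.4667

S is symmetric (S[j,i] = S[i,j]). Assembling:

S = [[6.6667, 1.9333],
 [1.9333, 1.4667]]


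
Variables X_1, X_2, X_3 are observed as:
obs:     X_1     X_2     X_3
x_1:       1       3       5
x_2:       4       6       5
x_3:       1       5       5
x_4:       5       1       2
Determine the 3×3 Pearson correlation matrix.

Step 1 — column means:
  mean(X_1) = (1 + 4 + 1 + 5) / 4 = 11/4 = 2.75
  mean(X_2) = (3 + 6 + 5 + 1) / 4 = 15/4 = 3.75
  mean(X_3) = (5 + 5 + 5 + 2) / 4 = 17/4 = 4.25

Step 2 — sample variances and covariances s[i,j] = (1/(n-1)) · Σ_k (x_{k,i} - mean_i) · (x_{k,j} - mean_j), with n-1 = 3:
  s[X_1,X_1] = ((-1.75)·(-1.75) + (1.25)·(1.25) + (-1.75)·(-1.75) + (2.25)·(2.25)) / 3 = 12.75/3 = 4.25
  s[X_1,X_2] = ((-1.75)·(-0.75) + (1.25)·(2.25) + (-1.75)·(1.25) + (2.25)·(-2.75)) / 3 = -4.25/3 = -1.4167
  s[X_1,X_3] = ((-1.75)·(0.75) + (1.25)·(0.75) + (-1.75)·(0.75) + (2.25)·(-2.25)) / 3 = -6.75/3 = -2.25
  s[X_2,X_2] = ((-0.75)·(-0.75) + (2.25)·(2.25) + (1.25)·(1.25) + (-2.75)·(-2.75)) / 3 = 14.75/3 = 4.9167
  s[X_2,X_3] = ((-0.75)·(0.75) + (2.25)·(0.75) + (1.25)·(0.75) + (-2.75)·(-2.25)) / 3 = 8.25/3 = 2.75
  s[X_3,X_3] = ((0.75)·(0.75) + (0.75)·(0.75) + (0.75)·(0.75) + (-2.25)·(-2.25)) / 3 = 6.75/3 = 2.25
  Sample standard deviations s_i = √(s[i,i]):
  s(X_1) = √(4.25) = 2.0616
  s(X_2) = √(4.9167) = 2.2174
  s(X_3) = √(2.25) = 1.5

Step 3 — r_{ij} = s_{ij} / (s_i · s_j):
  r[X_1,X_1] = 1 (diagonal).
  r[X_1,X_2] = -1.4167 / (2.0616 · 2.2174) = -1.4167 / 4.5712 = -0.3099
  r[X_1,X_3] = -2.25 / (2.0616 · 1.5) = -2.25 / 3.0923 = -0.7276
  r[X_2,X_2] = 1 (diagonal).
  r[X_2,X_3] = 2.75 / (2.2174 · 1.5) = 2.75 / 3.326 = 0.8268
  r[X_3,X_3] = 1 (diagonal).

R is symmetric with unit diagonal. Assembling:

R = [[1, -0.3099, -0.7276],
 [-0.3099, 1, 0.8268],
 [-0.7276, 0.8268, 1]]


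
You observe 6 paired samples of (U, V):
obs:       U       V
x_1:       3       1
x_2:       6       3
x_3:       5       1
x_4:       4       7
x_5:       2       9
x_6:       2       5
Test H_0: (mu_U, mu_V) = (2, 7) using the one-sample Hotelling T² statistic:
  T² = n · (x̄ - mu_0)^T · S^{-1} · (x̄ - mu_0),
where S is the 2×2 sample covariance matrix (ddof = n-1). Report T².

Step 1 — sample mean vector:
  mean(U) = (3 + 6 + 5 + 4 + 2 + 2) / 6 = 22/6 = 3.6667
  mean(V) = (1 + 3 + 1 + 7 + 9 + 5) / 6 = 26/6 = 4.3333
  x̄ = (3.6667, 4.3333),  deviation x̄ - mu_0 = (3.6667, 4.3333) - (2, 7) = (1.6667, -2.6667).

Step 2 — sample covariance matrix, S[i,j] = (1/(n-1)) · Σ_k (x_{k,i} - mean_i) · (x_{k,j} - mean_j), divisor n-1 = 5:
  S[U,U] = ((-0.6667)·(-0.6667) + (2.3333)·(2.3333) + (1.3333)·(1.3333) + (0.3333)·(0.3333) + (-1.6667)·(-1.6667) + (-1.6667)·(-1.6667)) / 5 = 13.3333/5 = 2.6667
  S[U,V] = ((-0.6667)·(-3.3333) + (2.3333)·(-1.3333) + (1.3333)·(-3.3333) + (0.3333)·(2.6667) + (-1.6667)·(4.6667) + (-1.6667)·(0.6667)) / 5 = -13.3333/5 = -2.6667
  S[V,V] = ((-3.3333)·(-3.3333) + (-1.3333)·(-1.3333) + (-3.3333)·(-3.3333) + (2.6667)·(2.6667) + (4.6667)·(4.6667) + (0.6667)·(0.6667)) / 5 = 53.3333/5 = 10.6667
  S = [[2.6667, -2.6667],
 [-2.6667, 10.6667]].

Step 3 — invert S. det(S) = 2.6667·10.6667 - (-2.6667)² = 21.3333.
  S^{-1} = (1/det) · [[d, -b], [-b, a]] = [[0.5, 0.125],
 [0.125, 0.125]].

Step 4 — quadratic form (x̄ - mu_0)^T · S^{-1} · (x̄ - mu_0):
  S^{-1} · (x̄ - mu_0) = (0.5, -0.125),
  (x̄ - mu_0)^T · [...] = (1.6667)·(0.5) + (-2.6667)·(-0.125) = 1.1667.

Step 5 — scale by n: T² = 6 · 1.1667 = 7.

T² ≈ 7


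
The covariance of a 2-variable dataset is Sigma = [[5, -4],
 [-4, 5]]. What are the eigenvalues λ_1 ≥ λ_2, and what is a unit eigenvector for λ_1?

Step 1 — characteristic polynomial of 2×2 Sigma:
  det(Sigma - λI) = λ² - trace · λ + det = 0.
  trace = 5 + 5 = 10, det = 5·5 - (-4)² = 9.
Step 2 — discriminant:
  Δ = trace² - 4·det = 100 - 36 = 64.
Step 3 — eigenvalues:
  λ = (trace ± √Δ)/2 = (10 ± 8)/2,
  λ_1 = 9,  λ_2 = 1.

Step 4 — unit eigenvector for λ_1: solve (Sigma - λ_1 I)v = 0. First row:
  (5 - 9)·v_x + (-4)·v_y = 0, i.e. (-4)·v_x + (-4)·v_y = 0,
  so v ∝ (b, λ_1 - a) = (-4, 4); multiply by -1 so the first entry is positive: u = (4, -4).
  ||u|| = √((4)² + (-4)²) = √(32) ≈ 5.6569,
  v_1 = u/||u|| ≈ (0.7071, -0.7071) (||v_1|| = 1).

λ_1 = 9,  λ_2 = 1;  v_1 ≈ (0.7071, -0.7071)


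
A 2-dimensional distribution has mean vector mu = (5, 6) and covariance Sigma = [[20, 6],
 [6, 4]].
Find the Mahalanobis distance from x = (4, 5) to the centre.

Step 1 — centre the observation: (x - mu) = (-1, -1).

Step 2 — invert Sigma. det(Sigma) = 20·4 - (6)² = 44.
  Sigma^{-1} = (1/det) · [[d, -b], [-b, a]] = [[0.0909, -0.1364],
 [-0.1364, 0.4545]].

Step 3 — form the quadratic (x - mu)^T · Sigma^{-1} · (x - mu):
  Sigma^{-1} · (x - mu) = (0.0455, -0.3182).
  (x - mu)^T · [Sigma^{-1} · (x - mu)] = (-1)·(0.0455) + (-1)·(-0.3182) = 0.2727.

Step 4 — take square root: d = √(0.2727) ≈ 0.5222.

d(x, mu) = √(0.2727) ≈ 0.5222


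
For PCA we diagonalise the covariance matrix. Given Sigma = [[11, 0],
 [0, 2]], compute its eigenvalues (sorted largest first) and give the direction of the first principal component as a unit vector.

Step 1 — characteristic polynomial of 2×2 Sigma:
  det(Sigma - λI) = λ² - trace · λ + det = 0.
  trace = 11 + 2 = 13, det = 11·2 - (0)² = 22.
Step 2 — discriminant:
  Δ = trace² - 4·det = 169 - 88 = 81.
Step 3 — eigenvalues:
  λ = (trace ± √Δ)/2 = (13 ± 9)/2,
  λ_1 = 11,  λ_2 = 2.

Step 4 — unit eigenvector for λ_1: Sigma is diagonal, so its eigenvectors are the coordinate axes. λ_1 = 11 is the diagonal entry on the first coordinate axis, hence
  v_1 = (1, 0) (||v_1|| = 1).

λ_1 = 11,  λ_2 = 2;  v_1 ≈ (1, 0)


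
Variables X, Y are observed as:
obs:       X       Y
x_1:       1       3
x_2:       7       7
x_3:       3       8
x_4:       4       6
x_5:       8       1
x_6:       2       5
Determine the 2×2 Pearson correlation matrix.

Step 1 — column means:
  mean(X) = (1 + 7 + 3 + 4 + 8 + 2) / 6 = 25/6 = 4.1667
  mean(Y) = (3 + 7 + 8 + 6 + 1 + 5) / 6 = 30/6 = 5

Step 2 — sample variances and covariances s[i,j] = (1/(n-1)) · Σ_k (x_{k,i} - mean_i) · (x_{k,j} - mean_j), with n-1 = 5:
  s[X,X] = ((-3.1667)·(-3.1667) + (2.8333)·(2.8333) + (-1.1667)·(-1.1667) + (-0.1667)·(-0.1667) + (3.8333)·(3.8333) + (-2.1667)·(-2.1667)) / 5 = 38.8333/5 = 7.7667
  s[X,Y] = ((-3.1667)·(-2) + (2.8333)·(2) + (-1.1667)·(3) + (-0.1667)·(1) + (3.8333)·(-4) + (-2.1667)·(0)) / 5 = -7/5 = -1.4
  s[Y,Y] = ((-2)·(-2) + (2)·(2) + (3)·(3) + (1)·(1) + (-4)·(-4) + (0)·(0)) / 5 = 34/5 = 6.8
  Sample standard deviations s_i = √(s[i,i]):
  s(X) = √(7.7667) = 2.7869
  s(Y) = √(6.8) = 2.6077

Step 3 — r_{ij} = s_{ij} / (s_i · s_j):
  r[X,X] = 1 (diagonal).
  r[X,Y] = -1.4 / (2.7869 · 2.6077) = -1.4 / 7.2673 = -0.1926
  r[Y,Y] = 1 (diagonal).

R is symmetric with unit diagonal. Assembling:

R = [[1, -0.1926],
 [-0.1926, 1]]


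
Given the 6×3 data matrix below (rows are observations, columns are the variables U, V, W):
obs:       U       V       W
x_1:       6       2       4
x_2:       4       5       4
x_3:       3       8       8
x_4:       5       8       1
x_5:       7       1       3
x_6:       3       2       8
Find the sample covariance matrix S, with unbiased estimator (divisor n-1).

Step 1 — column means:
  mean(U) = (6 + 4 + 3 + 5 + 7 + 3) / 6 = 28/6 = 4.6667
  mean(V) = (2 + 5 + 8 + 8 + 1 + 2) / 6 = 26/6 = 4.3333
  mean(W) = (4 + 4 + 8 + 1 + 3 + 8) / 6 = 28/6 = 4.6667

Step 2 — sample covariance S[i,j] = (1/(n-1)) · Σ_k (x_{k,i} - mean_i) · (x_{k,j} - mean_j), with n-1 = 5.
  S[U,U] = ((1.3333)·(1.3333) + (-0.6667)·(-0.6667) + (-1.6667)·(-1.6667) + (0.3333)·(0.3333) + (2.3333)·(2.3333) + (-1.6667)·(-1.6667)) / 5 = 13.3333/5 = 2.6667
  S[U,V] = ((1.3333)·(-2.3333) + (-0.6667)·(0.6667) + (-1.6667)·(3.6667) + (0.3333)·(3.6667) + (2.3333)·(-3.3333) + (-1.6667)·(-2.3333)) / 5 = -12.3333/5 = -2.4667
  S[U,W] = ((1.3333)·(-0.6667) + (-0.6667)·(-0.6667) + (-1.6667)·(3.3333) + (0.3333)·(-3.6667) + (2.3333)·(-1.6667) + (-1.6667)·(3.3333)) / 5 = -16.6667/5 = -3.3333
  S[V,V] = ((-2.3333)·(-2.3333) + (0.6667)·(0.6667) + (3.6667)·(3.6667) + (3.6667)·(3.6667) + (-3.3333)·(-3.3333) + (-2.3333)·(-2.3333)) / 5 = 49.3333/5 = 9.8667
  S[V,W] = ((-2.3333)·(-0.6667) + (0.6667)·(-0.6667) + (3.6667)·(3.3333) + (3.6667)·(-3.6667) + (-3.3333)·(-1.6667) + (-2.3333)·(3.3333)) / 5 = -2.3333/5 = -0.4667
  S[W,W] = ((-0.6667)·(-0.6667) + (-0.6667)·(-0.6667) + (3.3333)·(3.3333) + (-3.6667)·(-3.6667) + (-1.6667)·(-1.6667) + (3.3333)·(3.3333)) / 5 = 39.3333/5 = 7.8667

S is symmetric (S[j,i] = S[i,j]). Assembling:

S = [[2.6667, -2.4667, -3.3333],
 [-2.4667, 9.8667, -0.4667],
 [-3.3333, -0.4667, 7.8667]]


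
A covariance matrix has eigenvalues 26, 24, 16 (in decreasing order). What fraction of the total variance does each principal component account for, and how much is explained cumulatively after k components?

Step 1 — total variance = trace(Sigma) = Σ λ_i = 26 + 24 + 16 = 66.

Step 2 — fraction explained by component i = λ_i / Σ λ:
  PC1: 26/66 = 0.3939
  PC2: 24/66 = 0.3636
  PC3: 16/66 = 0.2424

Step 3 — cumulative fraction after k components = (λ_1 + ... + λ_k) / Σ λ:
  k = 1: 26/66 = 0.3939
  k = 2: (26 + 24)/66 = 50/66 = 0.7576
  k = 3: (26 + 24 + 16)/66 = 66/66 = 1

Summary (fraction, with percent):

explained: PC1 0.3939 (39.39%), PC2 0.3636 (36.36%), PC3 0.2424 (24.24%);  cumulative: 0.3939, 0.7576, 1


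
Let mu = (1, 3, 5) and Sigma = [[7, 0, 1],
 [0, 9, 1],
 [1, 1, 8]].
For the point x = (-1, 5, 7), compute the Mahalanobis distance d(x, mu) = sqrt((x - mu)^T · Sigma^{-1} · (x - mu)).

Step 1 — centre the observation: (x - mu) = (-2, 2, 2).

Step 2 — invert Sigma (cofactor / det for 3×3, or solve directly):
  Sigma^{-1} = [[0.1455, 0.002, -0.0184],
 [0.002, 0.1127, -0.0143],
 [-0.0184, -0.0143, 0.1291]].

Step 3 — form the quadratic (x - mu)^T · Sigma^{-1} · (x - mu):
  Sigma^{-1} · (x - mu) = (-0.3238, 0.1926, 0.2664).
  (x - mu)^T · [Sigma^{-1} · (x - mu)] = (-2)·(-0.3238) + (2)·(0.1926) + (2)·(0.2664) = 1.5656.

Step 4 — take square root: d = √(1.5656) ≈ 1.2512.

d(x, mu) = √(1.5656) ≈ 1.2512


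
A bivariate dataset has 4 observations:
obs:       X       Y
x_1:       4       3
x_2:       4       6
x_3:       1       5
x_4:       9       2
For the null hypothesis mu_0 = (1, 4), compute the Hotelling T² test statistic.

Step 1 — sample mean vector:
  mean(X) = (4 + 4 + 1 + 9) / 4 = 18/4 = 4.5
  mean(Y) = (3 + 6 + 5 + 2) / 4 = 16/4 = 4
  x̄ = (4.5, 4),  deviation x̄ - mu_0 = (4.5, 4) - (1, 4) = (3.5, 0).

Step 2 — sample covariance matrix, S[i,j] = (1/(n-1)) · Σ_k (x_{k,i} - mean_i) · (x_{k,j} - mean_j), divisor n-1 = 3:
  S[X,X] = ((-0.5)·(-0.5) + (-0.5)·(-0.5) + (-3.5)·(-3.5) + (4.5)·(4.5)) / 3 = 33/3 = 11
  S[X,Y] = ((-0.5)·(-1) + (-0.5)·(2) + (-3.5)·(1) + (4.5)·(-2)) / 3 = -13/3 = -4.3333
  S[Y,Y] = ((-1)·(-1) + (2)·(2) + (1)·(1) + (-2)·(-2)) / 3 = 10/3 = 3.3333
  S = [[11, -4.3333],
 [-4.3333, 3.3333]].

Step 3 — invert S. det(S) = 11·3.3333 - (-4.3333)² = 17.8889.
  S^{-1} = (1/det) · [[d, -b], [-b, a]] = [[0.1863, 0.2422],
 [0.2422, 0.6149]].

Step 4 — quadratic form (x̄ - mu_0)^T · S^{-1} · (x̄ - mu_0):
  S^{-1} · (x̄ - mu_0) = (0.6522, 0.8478),
  (x̄ - mu_0)^T · [...] = (3.5)·(0.6522) + (0)·(0.8478) = 2.2826.

Step 5 — scale by n: T² = 4 · 2.2826 = 9.1304.

T² ≈ 9.1304


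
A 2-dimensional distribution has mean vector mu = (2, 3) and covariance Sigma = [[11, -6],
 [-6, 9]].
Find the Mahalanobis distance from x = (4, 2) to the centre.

Step 1 — centre the observation: (x - mu) = (2, -1).

Step 2 — invert Sigma. det(Sigma) = 11·9 - (-6)² = 63.
  Sigma^{-1} = (1/det) · [[d, -b], [-b, a]] = [[0.1429, 0.0952],
 [0.0952, 0.1746]].

Step 3 — form the quadratic (x - mu)^T · Sigma^{-1} · (x - mu):
  Sigma^{-1} · (x - mu) = (0.1905, 0.0159).
  (x - mu)^T · [Sigma^{-1} · (x - mu)] = (2)·(0.1905) + (-1)·(0.0159) = 0.3651.

Step 4 — take square root: d = √(0.3651) ≈ 0.6042.

d(x, mu) = √(0.3651) ≈ 0.6042


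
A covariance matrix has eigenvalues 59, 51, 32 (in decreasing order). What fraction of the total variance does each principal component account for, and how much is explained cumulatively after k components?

Step 1 — total variance = trace(Sigma) = Σ λ_i = 59 + 51 + 32 = 142.

Step 2 — fraction explained by component i = λ_i / Σ λ:
  PC1: 59/142 = 0.4155
  PC2: 51/142 = 0.3592
  PC3: 32/142 = 0.2254

Step 3 — cumulative fraction after k components = (λ_1 + ... + λ_k) / Σ λ:
  k = 1: 59/142 = 0.4155
  k = 2: (59 + 51)/142 = 110/142 = 0.7746
  k = 3: (59 + 51 + 32)/142 = 142/142 = 1

Summary (fraction, with percent):

explained: PC1 0.4155 (41.55%), PC2 0.3592 (35.92%), PC3 0.2254 (22.54%);  cumulative: 0.4155, 0.7746, 1


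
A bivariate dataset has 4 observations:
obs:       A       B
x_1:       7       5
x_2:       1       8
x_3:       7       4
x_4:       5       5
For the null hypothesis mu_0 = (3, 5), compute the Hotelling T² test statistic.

Step 1 — sample mean vector:
  mean(A) = (7 + 1 + 7 + 5) / 4 = 20/4 = 5
  mean(B) = (5 + 8 + 4 + 5) / 4 = 22/4 = 5.5
  x̄ = (5, 5.5),  deviation x̄ - mu_0 = (5, 5.5) - (3, 5) = (2, 0.5).

Step 2 — sample covariance matrix, S[i,j] = (1/(n-1)) · Σ_k (x_{k,i} - mean_i) · (x_{k,j} - mean_j), divisor n-1 = 3:
  S[A,A] = ((2)·(2) + (-4)·(-4) + (2)·(2) + (0)·(0)) / 3 = 24/3 = 8
  S[A,B] = ((2)·(-0.5) + (-4)·(2.5) + (2)·(-1.5) + (0)·(-0.5)) / 3 = -14/3 = -4.6667
  S[B,B] = ((-0.5)·(-0.5) + (2.5)·(2.5) + (-1.5)·(-1.5) + (-0.5)·(-0.5)) / 3 = 9/3 = 3
  S = [[8, -4.6667],
 [-4.6667, 3]].

Step 3 — invert S. det(S) = 8·3 - (-4.6667)² = 2.2222.
  S^{-1} = (1/det) · [[d, -b], [-b, a]] = [[1.35, 2.1],
 [2.1, 3.6]].

Step 4 — quadratic form (x̄ - mu_0)^T · S^{-1} · (x̄ - mu_0):
  S^{-1} · (x̄ - mu_0) = (3.75, 6),
  (x̄ - mu_0)^T · [...] = (2)·(3.75) + (0.5)·(6) = 10.5.

Step 5 — scale by n: T² = 4 · 10.5 = 42.

T² ≈ 42


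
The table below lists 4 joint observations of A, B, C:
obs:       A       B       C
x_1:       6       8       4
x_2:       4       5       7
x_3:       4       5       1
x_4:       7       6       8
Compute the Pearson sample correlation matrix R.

Step 1 — column means:
  mean(A) = (6 + 4 + 4 + 7) / 4 = 21/4 = 5.25
  mean(B) = (8 + 5 + 5 + 6) / 4 = 24/4 = 6
  mean(C) = (4 + 7 + 1 + 8) / 4 = 20/4 = 5

Step 2 — sample variances and covariances s[i,j] = (1/(n-1)) · Σ_k (x_{k,i} - mean_i) · (x_{k,j} - mean_j), with n-1 = 3:
  s[A,A] = ((0.75)·(0.75) + (-1.25)·(-1.25) + (-1.25)·(-1.25) + (1.75)·(1.75)) / 3 = 6.75/3 = 2.25
  s[A,B] = ((0.75)·(2) + (-1.25)·(-1) + (-1.25)·(-1) + (1.75)·(0)) / 3 = 4/3 = 1.3333
  s[A,C] = ((0.75)·(-1) + (-1.25)·(2) + (-1.25)·(-4) + (1.75)·(3)) / 3 = 7/3 = 2.3333
  s[B,B] = ((2)·(2) + (-1)·(-1) + (-1)·(-1) + (0)·(0)) / 3 = 6/3 = 2
  s[B,C] = ((2)·(-1) + (-1)·(2) + (-1)·(-4) + (0)·(3)) / 3 = 0/3 = 0
  s[C,C] = ((-1)·(-1) + (2)·(2) + (-4)·(-4) + (3)·(3)) / 3 = 30/3 = 10
  Sample standard deviations s_i = √(s[i,i]):
  s(A) = √(2.25) = 1.5
  s(B) = √(2) = 1.4142
  s(C) = √(10) = 3.1623

Step 3 — r_{ij} = s_{ij} / (s_i · s_j):
  r[A,A] = 1 (diagonal).
  r[A,B] = 1.3333 / (1.5 · 1.4142) = 1.3333 / 2.1213 = 0.6285
  r[A,C] = 2.3333 / (1.5 · 3.1623) = 2.3333 / 4.7434 = 0.4919
  r[B,B] = 1 (diagonal).
  r[B,C] = 0 / (1.4142 · 3.1623) = 0 / 4.4721 = 0
  r[C,C] = 1 (diagonal).

R is symmetric with unit diagonal. Assembling:

R = [[1, 0.6285, 0.4919],
 [0.6285, 1, 0],
 [0.4919, 0, 1]]


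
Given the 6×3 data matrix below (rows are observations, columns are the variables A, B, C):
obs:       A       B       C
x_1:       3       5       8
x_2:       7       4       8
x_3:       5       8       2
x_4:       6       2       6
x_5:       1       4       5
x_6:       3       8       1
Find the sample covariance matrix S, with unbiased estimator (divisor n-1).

Step 1 — column means:
  mean(A) = (3 + 7 + 5 + 6 + 1 + 3) / 6 = 25/6 = 4.1667
  mean(B) = (5 + 4 + 8 + 2 + 4 + 8) / 6 = 31/6 = 5.1667
  mean(C) = (8 + 8 + 2 + 6 + 5 + 1) / 6 = 30/6 = 5

Step 2 — sample covariance S[i,j] = (1/(n-1)) · Σ_k (x_{k,i} - mean_i) · (x_{k,j} - mean_j), with n-1 = 5.
  S[A,A] = ((-1.1667)·(-1.1667) + (2.8333)·(2.8333) + (0.8333)·(0.8333) + (1.8333)·(1.8333) + (-3.1667)·(-3.1667) + (-1.1667)·(-1.1667)) / 5 = 24.8333/5 = 4.9667
  S[A,B] = ((-1.1667)·(-0.1667) + (2.8333)·(-1.1667) + (0.8333)·(2.8333) + (1.8333)·(-3.1667) + (-3.1667)·(-1.1667) + (-1.1667)·(2.8333)) / 5 = -6.1667/5 = -1.2333
  S[A,C] = ((-1.1667)·(3) + (2.8333)·(3) + (0.8333)·(-3) + (1.8333)·(1) + (-3.1667)·(0) + (-1.1667)·(-4)) / 5 = 9/5 = 1.8
  S[B,B] = ((-0.1667)·(-0.1667) + (-1.1667)·(-1.1667) + (2.8333)·(2.8333) + (-3.1667)·(-3.1667) + (-1.1667)·(-1.1667) + (2.8333)·(2.8333)) / 5 = 28.8333/5 = 5.7667
  S[B,C] = ((-0.1667)·(3) + (-1.1667)·(3) + (2.8333)·(-3) + (-3.1667)·(1) + (-1.1667)·(0) + (2.8333)·(-4)) / 5 = -27/5 = -5.4
  S[C,C] = ((3)·(3) + (3)·(3) + (-3)·(-3) + (1)·(1) + (0)·(0) + (-4)·(-4)) / 5 = 44/5 = 8.8

S is symmetric (S[j,i] = S[i,j]). Assembling:

S = [[4.9667, -1.2333, 1.8],
 [-1.2333, 5.7667, -5.4],
 [1.8, -5.4, 8.8]]


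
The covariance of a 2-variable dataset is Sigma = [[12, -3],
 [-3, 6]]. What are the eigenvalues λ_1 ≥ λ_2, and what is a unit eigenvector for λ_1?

Step 1 — characteristic polynomial of 2×2 Sigma:
  det(Sigma - λI) = λ² - trace · λ + det = 0.
  trace = 12 + 6 = 18, det = 12·6 - (-3)² = 63.
Step 2 — discriminant:
  Δ = trace² - 4·det = 324 - 252 = 72.
Step 3 — eigenvalues:
  λ = (trace ± √Δ)/2 = (18 ± 8.4853)/2,
  λ_1 = 13.2426,  λ_2 = 4.7574.

Step 4 — unit eigenvector for λ_1: solve (Sigma - λ_1 I)v = 0. First row:
  (12 - 13.2426)·v_x + (-3)·v_y = 0, i.e. (-1.2426)·v_x + (-3)·v_y = 0,
  so v ∝ (b, λ_1 - a) = (-3, 1.2426); multiply by -1 so the first entry is positive: u = (3, -1.2426).
  ||u|| = √((3)² + (-1.2426)²) = √(10.5442) ≈ 3.2472,
  v_1 = u/||u|| ≈ (0.9239, -0.3827) (||v_1|| = 1).

λ_1 = 13.2426,  λ_2 = 4.7574;  v_1 ≈ (0.9239, -0.3827)


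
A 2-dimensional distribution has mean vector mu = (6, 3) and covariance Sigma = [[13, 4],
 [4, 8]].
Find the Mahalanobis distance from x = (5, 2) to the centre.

Step 1 — centre the observation: (x - mu) = (-1, -1).

Step 2 — invert Sigma. det(Sigma) = 13·8 - (4)² = 88.
  Sigma^{-1} = (1/det) · [[d, -b], [-b, a]] = [[0.0909, -0.0455],
 [-0.0455, 0.1477]].

Step 3 — form the quadratic (x - mu)^T · Sigma^{-1} · (x - mu):
  Sigma^{-1} · (x - mu) = (-0.0455, -0.1023).
  (x - mu)^T · [Sigma^{-1} · (x - mu)] = (-1)·(-0.0455) + (-1)·(-0.1023) = 0.1477.

Step 4 — take square root: d = √(0.1477) ≈ 0.3844.

d(x, mu) = √(0.1477) ≈ 0.3844


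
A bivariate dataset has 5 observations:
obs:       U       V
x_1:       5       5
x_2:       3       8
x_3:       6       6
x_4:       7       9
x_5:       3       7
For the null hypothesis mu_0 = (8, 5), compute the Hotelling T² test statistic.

Step 1 — sample mean vector:
  mean(U) = (5 + 3 + 6 + 7 + 3) / 5 = 24/5 = 4.8
  mean(V) = (5 + 8 + 6 + 9 + 7) / 5 = 35/5 = 7
  x̄ = (4.8, 7),  deviation x̄ - mu_0 = (4.8, 7) - (8, 5) = (-3.2, 2).

Step 2 — sample covariance matrix, S[i,j] = (1/(n-1)) · Σ_k (x_{k,i} - mean_i) · (x_{k,j} - mean_j), divisor n-1 = 4:
  S[U,U] = ((0.2)·(0.2) + (-1.8)·(-1.8) + (1.2)·(1.2) + (2.2)·(2.2) + (-1.8)·(-1.8)) / 4 = 12.8/4 = 3.2
  S[U,V] = ((0.2)·(-2) + (-1.8)·(1) + (1.2)·(-1) + (2.2)·(2) + (-1.8)·(0)) / 4 = 1/4 = 0.25
  S[V,V] = ((-2)·(-2) + (1)·(1) + (-1)·(-1) + (2)·(2) + (0)·(0)) / 4 = 10/4 = 2.5
  S = [[3.2, 0.25],
 [0.25, 2.5]].

Step 3 — invert S. det(S) = 3.2·2.5 - (0.25)² = 7.9375.
  S^{-1} = (1/det) · [[d, -b], [-b, a]] = [[0.315, -0.0315],
 [-0.0315, 0.4031]].

Step 4 — quadratic form (x̄ - mu_0)^T · S^{-1} · (x̄ - mu_0):
  S^{-1} · (x̄ - mu_0) = (-1.0709, 0.9071),
  (x̄ - mu_0)^T · [...] = (-3.2)·(-1.0709) + (2)·(0.9071) = 5.2409.

Step 5 — scale by n: T² = 5 · 5.2409 = 26.2047.

T² ≈ 26.2047


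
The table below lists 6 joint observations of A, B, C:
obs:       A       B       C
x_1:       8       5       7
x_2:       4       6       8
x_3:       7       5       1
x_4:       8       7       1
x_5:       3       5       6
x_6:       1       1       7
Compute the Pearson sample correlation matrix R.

Step 1 — column means:
  mean(A) = (8 + 4 + 7 + 8 + 3 + 1) / 6 = 31/6 = 5.1667
  mean(B) = (5 + 6 + 5 + 7 + 5 + 1) / 6 = 29/6 = 4.8333
  mean(C) = (7 + 8 + 1 + 1 + 6 + 7) / 6 = 30/6 = 5

Step 2 — sample variances and covariances s[i,j] = (1/(n-1)) · Σ_k (x_{k,i} - mean_i) · (x_{k,j} - mean_j), with n-1 = 5:
  s[A,A] = ((2.8333)·(2.8333) + (-1.1667)·(-1.1667) + (1.8333)·(1.8333) + (2.8333)·(2.8333) + (-2.1667)·(-2.1667) + (-4.1667)·(-4.1667)) / 5 = 42.8333/5 = 8.5667
  s[A,B] = ((2.8333)·(0.1667) + (-1.1667)·(1.1667) + (1.8333)·(0.1667) + (2.8333)·(2.1667) + (-2.1667)·(0.1667) + (-4.1667)·(-3.8333)) / 5 = 21.1667/5 = 4.2333
  s[A,C] = ((2.8333)·(2) + (-1.1667)·(3) + (1.8333)·(-4) + (2.8333)·(-4) + (-2.1667)·(1) + (-4.1667)·(2)) / 5 = -27/5 = -5.4
  s[B,B] = ((0.1667)·(0.1667) + (1.1667)·(1.1667) + (0.1667)·(0.1667) + (2.1667)·(2.1667) + (0.1667)·(0.1667) + (-3.8333)·(-3.8333)) / 5 = 20.8333/5 = 4.1667
  s[B,C] = ((0.1667)·(2) + (1.1667)·(3) + (0.1667)·(-4) + (2.1667)·(-4) + (0.1667)·(1) + (-3.8333)·(2)) / 5 = -13/5 = -2.6
  s[C,C] = ((2)·(2) + (3)·(3) + (-4)·(-4) + (-4)·(-4) + (1)·(1) + (2)·(2)) / 5 = 50/5 = 10
  Sample standard deviations s_i = √(s[i,i]):
  s(A) = √(8.5667) = 2.9269
  s(B) = √(4.1667) = 2.0412
  s(C) = √(10) = 3.1623

Step 3 — r_{ij} = s_{ij} / (s_i · s_j):
  r[A,A] = 1 (diagonal).
  r[A,B] = 4.2333 / (2.9269 · 2.0412) = 4.2333 / 5.9745 = 0.7086
  r[A,C] = -5.4 / (2.9269 · 3.1623) = -5.4 / 9.2556 = -0.5834
  r[B,B] = 1 (diagonal).
  r[B,C] = -2.6 / (2.0412 · 3.1623) = -2.6 / 6.455 = -0.4028
  r[C,C] = 1 (diagonal).

R is symmetric with unit diagonal. Assembling:

R = [[1, 0.7086, -0.5834],
 [0.7086, 1, -0.4028],
 [-0.5834, -0.4028, 1]]


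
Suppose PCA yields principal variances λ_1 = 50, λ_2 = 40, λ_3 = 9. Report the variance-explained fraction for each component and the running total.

Step 1 — total variance = trace(Sigma) = Σ λ_i = 50 + 40 + 9 = 99.

Step 2 — fraction explained by component i = λ_i / Σ λ:
  PC1: 50/99 = 0.5051
  PC2: 40/99 = 0.404
  PC3: 9/99 = 0.0909

Step 3 — cumulative fraction after k components = (λ_1 + ... + λ_k) / Σ λ:
  k = 1: 50/99 = 0.5051
  k = 2: (50 + 40)/99 = 90/99 = 0.9091
  k = 3: (50 + 40 + 9)/99 = 99/99 = 1

Summary (fraction, with percent):

explained: PC1 0.5051 (50.51%), PC2 0.404 (40.4%), PC3 0.0909 (9.09%);  cumulative: 0.5051, 0.9091, 1


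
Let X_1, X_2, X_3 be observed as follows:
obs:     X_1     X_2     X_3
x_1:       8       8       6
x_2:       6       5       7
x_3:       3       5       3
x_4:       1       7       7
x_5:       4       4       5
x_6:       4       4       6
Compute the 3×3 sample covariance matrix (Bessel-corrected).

Step 1 — column means:
  mean(X_1) = (8 + 6 + 3 + 1 + 4 + 4) / 6 = 26/6 = 4.3333
  mean(X_2) = (8 + 5 + 5 + 7 + 4 + 4) / 6 = 33/6 = 5.5
  mean(X_3) = (6 + 7 + 3 + 7 + 5 + 6) / 6 = 34/6 = 5.6667

Step 2 — sample covariance S[i,j] = (1/(n-1)) · Σ_k (x_{k,i} - mean_i) · (x_{k,j} - mean_j), with n-1 = 5.
  S[X_1,X_1] = ((3.6667)·(3.6667) + (1.6667)·(1.6667) + (-1.3333)·(-1.3333) + (-3.3333)·(-3.3333) + (-0.3333)·(-0.3333) + (-0.3333)·(-0.3333)) / 5 = 29.3333/5 = 5.8667
  S[X_1,X_2] = ((3.6667)·(2.5) + (1.6667)·(-0.5) + (-1.3333)·(-0.5) + (-3.3333)·(1.5) + (-0.3333)·(-1.5) + (-0.3333)·(-1.5)) / 5 = 5/5 = 1
  S[X_1,X_3] = ((3.6667)·(0.3333) + (1.6667)·(1.3333) + (-1.3333)·(-2.6667) + (-3.3333)·(1.3333) + (-0.3333)·(-0.6667) + (-0.3333)·(0.3333)) / 5 = 2.6667/5 = 0.5333
  S[X_2,X_2] = ((2.5)·(2.5) + (-0.5)·(-0.5) + (-0.5)·(-0.5) + (1.5)·(1.5) + (-1.5)·(-1.5) + (-1.5)·(-1.5)) / 5 = 13.5/5 = 2.7
  S[X_2,X_3] = ((2.5)·(0.3333) + (-0.5)·(1.3333) + (-0.5)·(-2.6667) + (1.5)·(1.3333) + (-1.5)·(-0.6667) + (-1.5)·(0.3333)) / 5 = 4/5 = 0.8
  S[X_3,X_3] = ((0.3333)·(0.3333) + (1.3333)·(1.3333) + (-2.6667)·(-2.6667) + (1.3333)·(1.3333) + (-0.6667)·(-0.6667) + (0.3333)·(0.3333)) / 5 = 11.3333/5 = 2.2667

S is symmetric (S[j,i] = S[i,j]). Assembling:

S = [[5.8667, 1, 0.5333],
 [1, 2.7, 0.8],
 [0.5333, 0.8, 2.2667]]


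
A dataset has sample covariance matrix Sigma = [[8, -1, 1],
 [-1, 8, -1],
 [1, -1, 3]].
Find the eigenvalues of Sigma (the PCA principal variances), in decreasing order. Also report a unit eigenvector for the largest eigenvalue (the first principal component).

Step 1 — characteristic polynomial p(λ) = det(λI - Sigma) = λ³ - tr·λ² + c_1·λ - det, where tr = trace, c_1 = sum of the principal 2×2 minors, det = det(Sigma):
  tr = 8 + 8 + 3 = 19,
  c_1 = (8·8 - (-1)²) + (8·3 - (1)²) + (8·3 - (-1)²) = 63 + 23 + 23 = 109,
  det = 8·(8·3 - (-1)²) - (-1)·((-1)·3 - (-1)·(1)) + (1)·((-1)·(-1) - 8·(1)) = 8·(23) - (-1)·(-2) + (1)·(-7) = 175.
  So p(λ) = λ³ - 19λ² + 109λ - 175.
Step 2 — look for an integer root (rational root theorem: any rational root is an integer divisor of 175). Testing λ = 7:
  p(7) = 343 - 931 + 763 - 175 = 0  ✓
  Dividing out (λ - 7): p(λ) = (λ - 7)(λ² - 12λ + 25).
Step 3 — remaining eigenvalues from the quadratic λ² - 12λ + 25 = 0:
  Δ = 12² - 4·25 = 144 - 100 = 44,  λ = (12 ± √44)/2 = (12 ± 6.6332)/2 ≈ 9.3166 or 2.6834.
  Sorted: λ_1 = 9.3166,  λ_2 = 7,  λ_3 = 2.6834  (check: sum = 19 = tr ✓).

Step 4 — unit eigenvector for λ_1 ≈ 9.3166: v spans the null space of (Sigma - λ_1 I), whose rows are
  r_1 = (-1.3166, -1, 1),  r_2 = (-1, -1.3166, -1),  r_3 = (1, -1, -6.3166).
  v is orthogonal to every row, so take v ∝ r_1 × r_2 = ((-1)·(-1) - (1)·(-1.3166), (1)·(-1) - (-1.3166)·(-1), (-1.3166)·(-1.3166) - (-1)·(-1)) ≈ (2.3166, -2.3166, 0.7335).
  Let u = (2.3166, -2.3166, 0.7335).
  ||u|| = √((2.3166)² + (-2.3166)² + (0.7335)²) = √(11.2715) ≈ 3.3573,  v_1 = u/||u|| ≈ (0.69, -0.69, 0.2185) (||v_1|| = 1).

λ_1 = 9.3166,  λ_2 = 7,  λ_3 = 2.6834;  v_1 ≈ (0.69, -0.69, 0.2185)


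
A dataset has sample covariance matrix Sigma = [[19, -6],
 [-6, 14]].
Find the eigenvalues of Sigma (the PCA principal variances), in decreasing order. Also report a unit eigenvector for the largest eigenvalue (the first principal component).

Step 1 — characteristic polynomial of 2×2 Sigma:
  det(Sigma - λI) = λ² - trace · λ + det = 0.
  trace = 19 + 14 = 33, det = 19·14 - (-6)² = 230.
Step 2 — discriminant:
  Δ = trace² - 4·det = 1089 - 920 = 169.
Step 3 — eigenvalues:
  λ = (trace ± √Δ)/2 = (33 ± 13)/2,
  λ_1 = 23,  λ_2 = 10.

Step 4 — unit eigenvector for λ_1: solve (Sigma - λ_1 I)v = 0. First row:
  (19 - 23)·v_x + (-6)·v_y = 0, i.e. (-4)·v_x + (-6)·v_y = 0,
  so v ∝ (b, λ_1 - a) = (-6, 4); multiply by -1 so the first entry is positive: u = (6, -4).
  ||u|| = √((6)² + (-4)²) = √(52) ≈ 7.2111,
  v_1 = u/||u|| ≈ (0.8321, -0.5547) (||v_1|| = 1).

λ_1 = 23,  λ_2 = 10;  v_1 ≈ (0.8321, -0.5547)
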